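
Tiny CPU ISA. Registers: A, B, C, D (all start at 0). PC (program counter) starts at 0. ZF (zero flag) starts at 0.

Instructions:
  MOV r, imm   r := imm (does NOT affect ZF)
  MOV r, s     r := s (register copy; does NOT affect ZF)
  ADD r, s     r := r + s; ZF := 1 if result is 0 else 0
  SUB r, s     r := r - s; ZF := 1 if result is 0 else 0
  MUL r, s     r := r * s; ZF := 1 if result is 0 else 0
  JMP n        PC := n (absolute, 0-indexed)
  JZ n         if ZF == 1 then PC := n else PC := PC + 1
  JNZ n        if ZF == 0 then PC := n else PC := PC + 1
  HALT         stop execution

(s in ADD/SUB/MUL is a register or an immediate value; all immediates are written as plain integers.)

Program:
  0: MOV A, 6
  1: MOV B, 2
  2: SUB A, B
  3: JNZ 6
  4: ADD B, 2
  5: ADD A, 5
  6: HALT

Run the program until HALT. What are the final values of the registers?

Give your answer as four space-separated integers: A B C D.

Answer: 4 2 0 0

Derivation:
Step 1: PC=0 exec 'MOV A, 6'. After: A=6 B=0 C=0 D=0 ZF=0 PC=1
Step 2: PC=1 exec 'MOV B, 2'. After: A=6 B=2 C=0 D=0 ZF=0 PC=2
Step 3: PC=2 exec 'SUB A, B'. After: A=4 B=2 C=0 D=0 ZF=0 PC=3
Step 4: PC=3 exec 'JNZ 6'. After: A=4 B=2 C=0 D=0 ZF=0 PC=6
Step 5: PC=6 exec 'HALT'. After: A=4 B=2 C=0 D=0 ZF=0 PC=6 HALTED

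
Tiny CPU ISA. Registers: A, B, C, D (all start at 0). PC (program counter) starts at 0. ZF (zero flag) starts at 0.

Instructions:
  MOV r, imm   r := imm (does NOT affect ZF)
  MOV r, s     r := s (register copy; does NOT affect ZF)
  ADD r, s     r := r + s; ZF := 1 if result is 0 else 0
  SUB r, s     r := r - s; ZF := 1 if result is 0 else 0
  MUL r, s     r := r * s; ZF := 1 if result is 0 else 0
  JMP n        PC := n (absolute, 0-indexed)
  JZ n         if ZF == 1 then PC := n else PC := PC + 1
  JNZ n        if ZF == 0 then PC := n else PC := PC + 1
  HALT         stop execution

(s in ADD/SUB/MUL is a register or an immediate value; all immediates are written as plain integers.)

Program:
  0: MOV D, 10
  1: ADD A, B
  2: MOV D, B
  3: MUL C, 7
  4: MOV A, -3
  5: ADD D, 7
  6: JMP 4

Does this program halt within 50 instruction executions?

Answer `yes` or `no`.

Answer: no

Derivation:
Step 1: PC=0 exec 'MOV D, 10'. After: A=0 B=0 C=0 D=10 ZF=0 PC=1
Step 2: PC=1 exec 'ADD A, B'. After: A=0 B=0 C=0 D=10 ZF=1 PC=2
Step 3: PC=2 exec 'MOV D, B'. After: A=0 B=0 C=0 D=0 ZF=1 PC=3
Step 4: PC=3 exec 'MUL C, 7'. After: A=0 B=0 C=0 D=0 ZF=1 PC=4
Step 5: PC=4 exec 'MOV A, -3'. After: A=-3 B=0 C=0 D=0 ZF=1 PC=5
Step 6: PC=5 exec 'ADD D, 7'. After: A=-3 B=0 C=0 D=7 ZF=0 PC=6
Step 7: PC=6 exec 'JMP 4'. After: A=-3 B=0 C=0 D=7 ZF=0 PC=4
Step 8: PC=4 exec 'MOV A, -3'. After: A=-3 B=0 C=0 D=7 ZF=0 PC=5
Step 9: PC=5 exec 'ADD D, 7'. After: A=-3 B=0 C=0 D=14 ZF=0 PC=6
Step 10: PC=6 exec 'JMP 4'. After: A=-3 B=0 C=0 D=14 ZF=0 PC=4
Step 11: PC=4 exec 'MOV A, -3'. After: A=-3 B=0 C=0 D=14 ZF=0 PC=5
Step 12: PC=5 exec 'ADD D, 7'. After: A=-3 B=0 C=0 D=21 ZF=0 PC=6
Step 13: PC=6 exec 'JMP 4'. After: A=-3 B=0 C=0 D=21 ZF=0 PC=4
Step 14: PC=4 exec 'MOV A, -3'. After: A=-3 B=0 C=0 D=21 ZF=0 PC=5
Step 15: PC=5 exec 'ADD D, 7'. After: A=-3 B=0 C=0 D=28 ZF=0 PC=6
After 50 steps: not halted. PC revisits the same instructions with no path to HALT; will never halt.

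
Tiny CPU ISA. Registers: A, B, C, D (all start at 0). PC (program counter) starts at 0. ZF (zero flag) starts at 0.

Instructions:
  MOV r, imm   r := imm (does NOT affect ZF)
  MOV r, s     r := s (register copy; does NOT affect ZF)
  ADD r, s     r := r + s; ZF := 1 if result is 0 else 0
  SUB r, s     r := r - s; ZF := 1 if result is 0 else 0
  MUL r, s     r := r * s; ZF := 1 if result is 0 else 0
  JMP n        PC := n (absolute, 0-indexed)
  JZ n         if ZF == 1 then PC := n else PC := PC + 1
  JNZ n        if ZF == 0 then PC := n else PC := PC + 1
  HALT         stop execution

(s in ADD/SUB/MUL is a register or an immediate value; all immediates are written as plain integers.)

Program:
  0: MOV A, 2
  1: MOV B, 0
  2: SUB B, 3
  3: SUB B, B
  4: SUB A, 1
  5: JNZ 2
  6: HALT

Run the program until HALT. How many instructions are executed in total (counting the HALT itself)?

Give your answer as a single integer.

Step 1: PC=0 exec 'MOV A, 2'. After: A=2 B=0 C=0 D=0 ZF=0 PC=1
Step 2: PC=1 exec 'MOV B, 0'. After: A=2 B=0 C=0 D=0 ZF=0 PC=2
Step 3: PC=2 exec 'SUB B, 3'. After: A=2 B=-3 C=0 D=0 ZF=0 PC=3
Step 4: PC=3 exec 'SUB B, B'. After: A=2 B=0 C=0 D=0 ZF=1 PC=4
Step 5: PC=4 exec 'SUB A, 1'. After: A=1 B=0 C=0 D=0 ZF=0 PC=5
Step 6: PC=5 exec 'JNZ 2'. After: A=1 B=0 C=0 D=0 ZF=0 PC=2
Step 7: PC=2 exec 'SUB B, 3'. After: A=1 B=-3 C=0 D=0 ZF=0 PC=3
Step 8: PC=3 exec 'SUB B, B'. After: A=1 B=0 C=0 D=0 ZF=1 PC=4
Step 9: PC=4 exec 'SUB A, 1'. After: A=0 B=0 C=0 D=0 ZF=1 PC=5
Step 10: PC=5 exec 'JNZ 2'. After: A=0 B=0 C=0 D=0 ZF=1 PC=6
Step 11: PC=6 exec 'HALT'. After: A=0 B=0 C=0 D=0 ZF=1 PC=6 HALTED
Total instructions executed: 11

Answer: 11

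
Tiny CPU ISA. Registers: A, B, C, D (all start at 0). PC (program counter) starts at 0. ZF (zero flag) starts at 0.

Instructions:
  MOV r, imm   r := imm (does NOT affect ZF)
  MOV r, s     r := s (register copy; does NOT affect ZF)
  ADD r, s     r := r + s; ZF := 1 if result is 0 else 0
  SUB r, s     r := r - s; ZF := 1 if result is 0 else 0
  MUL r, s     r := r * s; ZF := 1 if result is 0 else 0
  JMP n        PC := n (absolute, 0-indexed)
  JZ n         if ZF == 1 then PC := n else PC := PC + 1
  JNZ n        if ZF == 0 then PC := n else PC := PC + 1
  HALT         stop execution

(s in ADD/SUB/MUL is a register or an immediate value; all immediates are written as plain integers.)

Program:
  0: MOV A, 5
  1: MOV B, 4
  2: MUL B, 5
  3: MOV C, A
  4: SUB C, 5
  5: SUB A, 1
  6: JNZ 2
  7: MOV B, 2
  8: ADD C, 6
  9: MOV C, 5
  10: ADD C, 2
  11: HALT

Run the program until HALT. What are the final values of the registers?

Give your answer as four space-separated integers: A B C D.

Step 1: PC=0 exec 'MOV A, 5'. After: A=5 B=0 C=0 D=0 ZF=0 PC=1
Step 2: PC=1 exec 'MOV B, 4'. After: A=5 B=4 C=0 D=0 ZF=0 PC=2
Step 3: PC=2 exec 'MUL B, 5'. After: A=5 B=20 C=0 D=0 ZF=0 PC=3
Step 4: PC=3 exec 'MOV C, A'. After: A=5 B=20 C=5 D=0 ZF=0 PC=4
Step 5: PC=4 exec 'SUB C, 5'. After: A=5 B=20 C=0 D=0 ZF=1 PC=5
Step 6: PC=5 exec 'SUB A, 1'. After: A=4 B=20 C=0 D=0 ZF=0 PC=6
Step 7: PC=6 exec 'JNZ 2'. After: A=4 B=20 C=0 D=0 ZF=0 PC=2
Step 8: PC=2 exec 'MUL B, 5'. After: A=4 B=100 C=0 D=0 ZF=0 PC=3
Step 9: PC=3 exec 'MOV C, A'. After: A=4 B=100 C=4 D=0 ZF=0 PC=4
Step 10: PC=4 exec 'SUB C, 5'. After: A=4 B=100 C=-1 D=0 ZF=0 PC=5
Step 11: PC=5 exec 'SUB A, 1'. After: A=3 B=100 C=-1 D=0 ZF=0 PC=6
Step 12: PC=6 exec 'JNZ 2'. After: A=3 B=100 C=-1 D=0 ZF=0 PC=2
Step 13: PC=2 exec 'MUL B, 5'. After: A=3 B=500 C=-1 D=0 ZF=0 PC=3
Step 14: PC=3 exec 'MOV C, A'. After: A=3 B=500 C=3 D=0 ZF=0 PC=4
Step 15: PC=4 exec 'SUB C, 5'. After: A=3 B=500 C=-2 D=0 ZF=0 PC=5
Step 16: PC=5 exec 'SUB A, 1'. After: A=2 B=500 C=-2 D=0 ZF=0 PC=6
Step 17: PC=6 exec 'JNZ 2'. After: A=2 B=500 C=-2 D=0 ZF=0 PC=2
Step 18: PC=2 exec 'MUL B, 5'. After: A=2 B=2500 C=-2 D=0 ZF=0 PC=3
Step 19: PC=3 exec 'MOV C, A'. After: A=2 B=2500 C=2 D=0 ZF=0 PC=4
Step 20: PC=4 exec 'SUB C, 5'. After: A=2 B=2500 C=-3 D=0 ZF=0 PC=5
Step 21: PC=5 exec 'SUB A, 1'. After: A=1 B=2500 C=-3 D=0 ZF=0 PC=6
Step 22: PC=6 exec 'JNZ 2'. After: A=1 B=2500 C=-3 D=0 ZF=0 PC=2
Step 23: PC=2 exec 'MUL B, 5'. After: A=1 B=12500 C=-3 D=0 ZF=0 PC=3
Step 24: PC=3 exec 'MOV C, A'. After: A=1 B=12500 C=1 D=0 ZF=0 PC=4
Step 25: PC=4 exec 'SUB C, 5'. After: A=1 B=12500 C=-4 D=0 ZF=0 PC=5
Step 26: PC=5 exec 'SUB A, 1'. After: A=0 B=12500 C=-4 D=0 ZF=1 PC=6
Step 27: PC=6 exec 'JNZ 2'. After: A=0 B=12500 C=-4 D=0 ZF=1 PC=7
Step 28: PC=7 exec 'MOV B, 2'. After: A=0 B=2 C=-4 D=0 ZF=1 PC=8
Step 29: PC=8 exec 'ADD C, 6'. After: A=0 B=2 C=2 D=0 ZF=0 PC=9
Step 30: PC=9 exec 'MOV C, 5'. After: A=0 B=2 C=5 D=0 ZF=0 PC=10
Step 31: PC=10 exec 'ADD C, 2'. After: A=0 B=2 C=7 D=0 ZF=0 PC=11
Step 32: PC=11 exec 'HALT'. After: A=0 B=2 C=7 D=0 ZF=0 PC=11 HALTED

Answer: 0 2 7 0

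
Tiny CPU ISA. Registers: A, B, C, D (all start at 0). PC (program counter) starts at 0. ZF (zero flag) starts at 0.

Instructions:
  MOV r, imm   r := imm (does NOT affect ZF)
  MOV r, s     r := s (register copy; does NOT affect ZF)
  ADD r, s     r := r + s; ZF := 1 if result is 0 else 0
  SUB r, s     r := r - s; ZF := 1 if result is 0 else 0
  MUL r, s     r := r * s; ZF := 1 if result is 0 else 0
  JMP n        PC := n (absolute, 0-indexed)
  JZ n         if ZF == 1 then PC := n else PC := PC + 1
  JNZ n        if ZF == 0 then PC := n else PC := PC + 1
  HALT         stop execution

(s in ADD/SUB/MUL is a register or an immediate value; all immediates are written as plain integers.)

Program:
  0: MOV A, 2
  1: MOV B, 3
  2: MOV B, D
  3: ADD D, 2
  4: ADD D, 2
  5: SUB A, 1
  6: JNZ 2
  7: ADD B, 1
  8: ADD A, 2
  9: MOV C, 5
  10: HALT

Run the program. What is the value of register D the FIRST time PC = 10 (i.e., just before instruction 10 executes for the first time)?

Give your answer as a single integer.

Step 1: PC=0 exec 'MOV A, 2'. After: A=2 B=0 C=0 D=0 ZF=0 PC=1
Step 2: PC=1 exec 'MOV B, 3'. After: A=2 B=3 C=0 D=0 ZF=0 PC=2
Step 3: PC=2 exec 'MOV B, D'. After: A=2 B=0 C=0 D=0 ZF=0 PC=3
Step 4: PC=3 exec 'ADD D, 2'. After: A=2 B=0 C=0 D=2 ZF=0 PC=4
Step 5: PC=4 exec 'ADD D, 2'. After: A=2 B=0 C=0 D=4 ZF=0 PC=5
Step 6: PC=5 exec 'SUB A, 1'. After: A=1 B=0 C=0 D=4 ZF=0 PC=6
Step 7: PC=6 exec 'JNZ 2'. After: A=1 B=0 C=0 D=4 ZF=0 PC=2
Step 8: PC=2 exec 'MOV B, D'. After: A=1 B=4 C=0 D=4 ZF=0 PC=3
Step 9: PC=3 exec 'ADD D, 2'. After: A=1 B=4 C=0 D=6 ZF=0 PC=4
Step 10: PC=4 exec 'ADD D, 2'. After: A=1 B=4 C=0 D=8 ZF=0 PC=5
Step 11: PC=5 exec 'SUB A, 1'. After: A=0 B=4 C=0 D=8 ZF=1 PC=6
Step 12: PC=6 exec 'JNZ 2'. After: A=0 B=4 C=0 D=8 ZF=1 PC=7
Step 13: PC=7 exec 'ADD B, 1'. After: A=0 B=5 C=0 D=8 ZF=0 PC=8
Step 14: PC=8 exec 'ADD A, 2'. After: A=2 B=5 C=0 D=8 ZF=0 PC=9
Step 15: PC=9 exec 'MOV C, 5'. After: A=2 B=5 C=5 D=8 ZF=0 PC=10
First time PC=10: D=8

8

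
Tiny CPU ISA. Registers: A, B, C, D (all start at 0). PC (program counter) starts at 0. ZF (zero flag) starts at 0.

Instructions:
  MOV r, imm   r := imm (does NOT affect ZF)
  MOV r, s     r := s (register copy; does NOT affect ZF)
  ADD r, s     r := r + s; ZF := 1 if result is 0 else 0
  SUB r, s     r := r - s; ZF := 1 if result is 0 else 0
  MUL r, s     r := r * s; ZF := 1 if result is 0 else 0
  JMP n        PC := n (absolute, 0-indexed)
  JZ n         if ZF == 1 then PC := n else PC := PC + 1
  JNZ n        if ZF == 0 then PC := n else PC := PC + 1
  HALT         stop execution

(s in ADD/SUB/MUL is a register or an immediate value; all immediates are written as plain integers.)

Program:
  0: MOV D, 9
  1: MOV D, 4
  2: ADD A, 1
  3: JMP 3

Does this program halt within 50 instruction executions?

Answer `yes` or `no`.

Answer: no

Derivation:
Step 1: PC=0 exec 'MOV D, 9'. After: A=0 B=0 C=0 D=9 ZF=0 PC=1
Step 2: PC=1 exec 'MOV D, 4'. After: A=0 B=0 C=0 D=4 ZF=0 PC=2
Step 3: PC=2 exec 'ADD A, 1'. After: A=1 B=0 C=0 D=4 ZF=0 PC=3
Step 4: PC=3 exec 'JMP 3'. After: A=1 B=0 C=0 D=4 ZF=0 PC=3
State after step 4 equals state after step 3: the program is in a cycle of length 1 and will never halt.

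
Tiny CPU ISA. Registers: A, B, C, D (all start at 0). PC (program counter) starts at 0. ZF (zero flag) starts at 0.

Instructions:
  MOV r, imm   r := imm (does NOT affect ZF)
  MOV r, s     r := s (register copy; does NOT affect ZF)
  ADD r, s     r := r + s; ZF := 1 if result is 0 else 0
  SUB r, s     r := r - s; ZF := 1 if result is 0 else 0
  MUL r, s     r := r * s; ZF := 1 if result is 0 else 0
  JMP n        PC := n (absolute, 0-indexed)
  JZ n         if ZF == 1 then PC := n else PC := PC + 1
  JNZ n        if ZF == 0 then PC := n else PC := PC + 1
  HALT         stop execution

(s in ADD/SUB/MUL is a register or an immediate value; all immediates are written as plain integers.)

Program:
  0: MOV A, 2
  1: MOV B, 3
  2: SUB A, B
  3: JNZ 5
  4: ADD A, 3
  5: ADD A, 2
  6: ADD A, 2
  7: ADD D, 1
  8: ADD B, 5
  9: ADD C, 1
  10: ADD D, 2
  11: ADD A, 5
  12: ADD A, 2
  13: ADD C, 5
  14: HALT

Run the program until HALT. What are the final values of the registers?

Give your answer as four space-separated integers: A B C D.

Answer: 10 8 6 3

Derivation:
Step 1: PC=0 exec 'MOV A, 2'. After: A=2 B=0 C=0 D=0 ZF=0 PC=1
Step 2: PC=1 exec 'MOV B, 3'. After: A=2 B=3 C=0 D=0 ZF=0 PC=2
Step 3: PC=2 exec 'SUB A, B'. After: A=-1 B=3 C=0 D=0 ZF=0 PC=3
Step 4: PC=3 exec 'JNZ 5'. After: A=-1 B=3 C=0 D=0 ZF=0 PC=5
Step 5: PC=5 exec 'ADD A, 2'. After: A=1 B=3 C=0 D=0 ZF=0 PC=6
Step 6: PC=6 exec 'ADD A, 2'. After: A=3 B=3 C=0 D=0 ZF=0 PC=7
Step 7: PC=7 exec 'ADD D, 1'. After: A=3 B=3 C=0 D=1 ZF=0 PC=8
Step 8: PC=8 exec 'ADD B, 5'. After: A=3 B=8 C=0 D=1 ZF=0 PC=9
Step 9: PC=9 exec 'ADD C, 1'. After: A=3 B=8 C=1 D=1 ZF=0 PC=10
Step 10: PC=10 exec 'ADD D, 2'. After: A=3 B=8 C=1 D=3 ZF=0 PC=11
Step 11: PC=11 exec 'ADD A, 5'. After: A=8 B=8 C=1 D=3 ZF=0 PC=12
Step 12: PC=12 exec 'ADD A, 2'. After: A=10 B=8 C=1 D=3 ZF=0 PC=13
Step 13: PC=13 exec 'ADD C, 5'. After: A=10 B=8 C=6 D=3 ZF=0 PC=14
Step 14: PC=14 exec 'HALT'. After: A=10 B=8 C=6 D=3 ZF=0 PC=14 HALTED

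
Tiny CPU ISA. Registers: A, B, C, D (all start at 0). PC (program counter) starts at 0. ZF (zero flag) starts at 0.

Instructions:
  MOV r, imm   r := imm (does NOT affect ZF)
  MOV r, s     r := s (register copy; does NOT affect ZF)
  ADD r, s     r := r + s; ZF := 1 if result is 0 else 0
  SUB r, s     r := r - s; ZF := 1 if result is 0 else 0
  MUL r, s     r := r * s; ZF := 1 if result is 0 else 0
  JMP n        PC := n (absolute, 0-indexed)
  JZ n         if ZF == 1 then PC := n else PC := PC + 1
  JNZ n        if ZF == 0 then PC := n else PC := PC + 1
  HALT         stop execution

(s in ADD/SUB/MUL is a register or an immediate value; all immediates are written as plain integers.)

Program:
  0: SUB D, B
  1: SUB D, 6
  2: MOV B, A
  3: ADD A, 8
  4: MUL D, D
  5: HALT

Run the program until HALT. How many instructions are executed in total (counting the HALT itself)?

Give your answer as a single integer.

Step 1: PC=0 exec 'SUB D, B'. After: A=0 B=0 C=0 D=0 ZF=1 PC=1
Step 2: PC=1 exec 'SUB D, 6'. After: A=0 B=0 C=0 D=-6 ZF=0 PC=2
Step 3: PC=2 exec 'MOV B, A'. After: A=0 B=0 C=0 D=-6 ZF=0 PC=3
Step 4: PC=3 exec 'ADD A, 8'. After: A=8 B=0 C=0 D=-6 ZF=0 PC=4
Step 5: PC=4 exec 'MUL D, D'. After: A=8 B=0 C=0 D=36 ZF=0 PC=5
Step 6: PC=5 exec 'HALT'. After: A=8 B=0 C=0 D=36 ZF=0 PC=5 HALTED
Total instructions executed: 6

Answer: 6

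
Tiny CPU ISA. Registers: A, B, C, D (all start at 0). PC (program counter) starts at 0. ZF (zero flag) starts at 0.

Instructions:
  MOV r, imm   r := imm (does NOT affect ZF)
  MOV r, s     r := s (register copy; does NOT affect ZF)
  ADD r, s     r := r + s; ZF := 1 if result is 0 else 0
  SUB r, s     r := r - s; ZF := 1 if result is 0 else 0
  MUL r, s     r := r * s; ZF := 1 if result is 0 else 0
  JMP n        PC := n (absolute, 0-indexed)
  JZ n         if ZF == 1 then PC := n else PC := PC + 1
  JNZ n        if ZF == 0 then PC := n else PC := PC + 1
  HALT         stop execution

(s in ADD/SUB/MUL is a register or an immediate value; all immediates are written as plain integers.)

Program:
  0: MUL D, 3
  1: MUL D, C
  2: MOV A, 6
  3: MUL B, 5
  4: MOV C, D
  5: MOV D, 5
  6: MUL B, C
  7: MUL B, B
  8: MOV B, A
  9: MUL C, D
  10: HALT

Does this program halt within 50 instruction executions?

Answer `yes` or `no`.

Answer: yes

Derivation:
Step 1: PC=0 exec 'MUL D, 3'. After: A=0 B=0 C=0 D=0 ZF=1 PC=1
Step 2: PC=1 exec 'MUL D, C'. After: A=0 B=0 C=0 D=0 ZF=1 PC=2
Step 3: PC=2 exec 'MOV A, 6'. After: A=6 B=0 C=0 D=0 ZF=1 PC=3
Step 4: PC=3 exec 'MUL B, 5'. After: A=6 B=0 C=0 D=0 ZF=1 PC=4
Step 5: PC=4 exec 'MOV C, D'. After: A=6 B=0 C=0 D=0 ZF=1 PC=5
Step 6: PC=5 exec 'MOV D, 5'. After: A=6 B=0 C=0 D=5 ZF=1 PC=6
Step 7: PC=6 exec 'MUL B, C'. After: A=6 B=0 C=0 D=5 ZF=1 PC=7
Step 8: PC=7 exec 'MUL B, B'. After: A=6 B=0 C=0 D=5 ZF=1 PC=8
Step 9: PC=8 exec 'MOV B, A'. After: A=6 B=6 C=0 D=5 ZF=1 PC=9
Step 10: PC=9 exec 'MUL C, D'. After: A=6 B=6 C=0 D=5 ZF=1 PC=10
Step 11: PC=10 exec 'HALT'. After: A=6 B=6 C=0 D=5 ZF=1 PC=10 HALTED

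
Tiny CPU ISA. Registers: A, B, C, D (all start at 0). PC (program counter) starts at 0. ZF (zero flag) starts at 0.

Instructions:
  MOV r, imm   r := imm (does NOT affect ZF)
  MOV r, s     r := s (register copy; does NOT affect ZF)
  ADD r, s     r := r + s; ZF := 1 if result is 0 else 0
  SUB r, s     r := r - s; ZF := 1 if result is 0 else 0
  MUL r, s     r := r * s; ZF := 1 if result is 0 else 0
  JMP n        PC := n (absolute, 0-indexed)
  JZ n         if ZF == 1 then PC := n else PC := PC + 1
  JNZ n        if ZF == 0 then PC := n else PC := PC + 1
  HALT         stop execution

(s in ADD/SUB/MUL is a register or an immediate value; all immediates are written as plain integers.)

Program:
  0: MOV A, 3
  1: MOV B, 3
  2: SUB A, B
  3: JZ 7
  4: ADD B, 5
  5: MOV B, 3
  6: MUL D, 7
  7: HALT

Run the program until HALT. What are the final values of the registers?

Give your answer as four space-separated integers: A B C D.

Answer: 0 3 0 0

Derivation:
Step 1: PC=0 exec 'MOV A, 3'. After: A=3 B=0 C=0 D=0 ZF=0 PC=1
Step 2: PC=1 exec 'MOV B, 3'. After: A=3 B=3 C=0 D=0 ZF=0 PC=2
Step 3: PC=2 exec 'SUB A, B'. After: A=0 B=3 C=0 D=0 ZF=1 PC=3
Step 4: PC=3 exec 'JZ 7'. After: A=0 B=3 C=0 D=0 ZF=1 PC=7
Step 5: PC=7 exec 'HALT'. After: A=0 B=3 C=0 D=0 ZF=1 PC=7 HALTED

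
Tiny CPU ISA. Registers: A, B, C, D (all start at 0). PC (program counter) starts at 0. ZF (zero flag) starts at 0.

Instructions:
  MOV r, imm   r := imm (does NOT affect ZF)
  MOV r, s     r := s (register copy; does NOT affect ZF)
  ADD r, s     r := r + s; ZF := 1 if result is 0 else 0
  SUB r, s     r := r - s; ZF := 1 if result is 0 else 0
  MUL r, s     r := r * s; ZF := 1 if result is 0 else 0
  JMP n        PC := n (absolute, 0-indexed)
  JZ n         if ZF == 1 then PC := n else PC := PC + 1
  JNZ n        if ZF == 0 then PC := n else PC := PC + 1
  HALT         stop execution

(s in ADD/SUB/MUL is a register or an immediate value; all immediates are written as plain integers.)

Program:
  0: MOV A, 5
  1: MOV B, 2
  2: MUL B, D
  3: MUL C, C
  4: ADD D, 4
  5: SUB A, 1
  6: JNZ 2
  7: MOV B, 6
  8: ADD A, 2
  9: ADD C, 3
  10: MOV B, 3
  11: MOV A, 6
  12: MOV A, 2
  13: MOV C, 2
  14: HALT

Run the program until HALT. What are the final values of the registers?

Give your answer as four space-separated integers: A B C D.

Step 1: PC=0 exec 'MOV A, 5'. After: A=5 B=0 C=0 D=0 ZF=0 PC=1
Step 2: PC=1 exec 'MOV B, 2'. After: A=5 B=2 C=0 D=0 ZF=0 PC=2
Step 3: PC=2 exec 'MUL B, D'. After: A=5 B=0 C=0 D=0 ZF=1 PC=3
Step 4: PC=3 exec 'MUL C, C'. After: A=5 B=0 C=0 D=0 ZF=1 PC=4
Step 5: PC=4 exec 'ADD D, 4'. After: A=5 B=0 C=0 D=4 ZF=0 PC=5
Step 6: PC=5 exec 'SUB A, 1'. After: A=4 B=0 C=0 D=4 ZF=0 PC=6
Step 7: PC=6 exec 'JNZ 2'. After: A=4 B=0 C=0 D=4 ZF=0 PC=2
Step 8: PC=2 exec 'MUL B, D'. After: A=4 B=0 C=0 D=4 ZF=1 PC=3
Step 9: PC=3 exec 'MUL C, C'. After: A=4 B=0 C=0 D=4 ZF=1 PC=4
Step 10: PC=4 exec 'ADD D, 4'. After: A=4 B=0 C=0 D=8 ZF=0 PC=5
Step 11: PC=5 exec 'SUB A, 1'. After: A=3 B=0 C=0 D=8 ZF=0 PC=6
Step 12: PC=6 exec 'JNZ 2'. After: A=3 B=0 C=0 D=8 ZF=0 PC=2
Step 13: PC=2 exec 'MUL B, D'. After: A=3 B=0 C=0 D=8 ZF=1 PC=3
Step 14: PC=3 exec 'MUL C, C'. After: A=3 B=0 C=0 D=8 ZF=1 PC=4
Step 15: PC=4 exec 'ADD D, 4'. After: A=3 B=0 C=0 D=12 ZF=0 PC=5
Step 16: PC=5 exec 'SUB A, 1'. After: A=2 B=0 C=0 D=12 ZF=0 PC=6
Step 17: PC=6 exec 'JNZ 2'. After: A=2 B=0 C=0 D=12 ZF=0 PC=2
Step 18: PC=2 exec 'MUL B, D'. After: A=2 B=0 C=0 D=12 ZF=1 PC=3
Step 19: PC=3 exec 'MUL C, C'. After: A=2 B=0 C=0 D=12 ZF=1 PC=4
Step 20: PC=4 exec 'ADD D, 4'. After: A=2 B=0 C=0 D=16 ZF=0 PC=5
Step 21: PC=5 exec 'SUB A, 1'. After: A=1 B=0 C=0 D=16 ZF=0 PC=6
Step 22: PC=6 exec 'JNZ 2'. After: A=1 B=0 C=0 D=16 ZF=0 PC=2
Step 23: PC=2 exec 'MUL B, D'. After: A=1 B=0 C=0 D=16 ZF=1 PC=3
Step 24: PC=3 exec 'MUL C, C'. After: A=1 B=0 C=0 D=16 ZF=1 PC=4
Step 25: PC=4 exec 'ADD D, 4'. After: A=1 B=0 C=0 D=20 ZF=0 PC=5
Step 26: PC=5 exec 'SUB A, 1'. After: A=0 B=0 C=0 D=20 ZF=1 PC=6
Step 27: PC=6 exec 'JNZ 2'. After: A=0 B=0 C=0 D=20 ZF=1 PC=7
Step 28: PC=7 exec 'MOV B, 6'. After: A=0 B=6 C=0 D=20 ZF=1 PC=8
Step 29: PC=8 exec 'ADD A, 2'. After: A=2 B=6 C=0 D=20 ZF=0 PC=9
Step 30: PC=9 exec 'ADD C, 3'. After: A=2 B=6 C=3 D=20 ZF=0 PC=10
Step 31: PC=10 exec 'MOV B, 3'. After: A=2 B=3 C=3 D=20 ZF=0 PC=11
Step 32: PC=11 exec 'MOV A, 6'. After: A=6 B=3 C=3 D=20 ZF=0 PC=12
Step 33: PC=12 exec 'MOV A, 2'. After: A=2 B=3 C=3 D=20 ZF=0 PC=13
Step 34: PC=13 exec 'MOV C, 2'. After: A=2 B=3 C=2 D=20 ZF=0 PC=14
Step 35: PC=14 exec 'HALT'. After: A=2 B=3 C=2 D=20 ZF=0 PC=14 HALTED

Answer: 2 3 2 20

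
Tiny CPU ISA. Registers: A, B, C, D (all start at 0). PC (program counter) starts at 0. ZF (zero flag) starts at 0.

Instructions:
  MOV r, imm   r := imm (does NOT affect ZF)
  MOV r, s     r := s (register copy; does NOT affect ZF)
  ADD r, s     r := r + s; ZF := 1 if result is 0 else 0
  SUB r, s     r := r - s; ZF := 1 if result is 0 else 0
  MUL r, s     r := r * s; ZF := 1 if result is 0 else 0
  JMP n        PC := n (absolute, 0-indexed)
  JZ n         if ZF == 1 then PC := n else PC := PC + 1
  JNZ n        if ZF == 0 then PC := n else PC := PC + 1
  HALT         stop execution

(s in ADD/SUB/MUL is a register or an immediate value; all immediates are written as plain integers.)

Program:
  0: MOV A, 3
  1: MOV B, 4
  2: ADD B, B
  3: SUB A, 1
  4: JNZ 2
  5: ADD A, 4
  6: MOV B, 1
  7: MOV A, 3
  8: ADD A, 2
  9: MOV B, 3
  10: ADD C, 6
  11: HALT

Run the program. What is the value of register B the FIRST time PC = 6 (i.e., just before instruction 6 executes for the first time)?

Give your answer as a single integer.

Step 1: PC=0 exec 'MOV A, 3'. After: A=3 B=0 C=0 D=0 ZF=0 PC=1
Step 2: PC=1 exec 'MOV B, 4'. After: A=3 B=4 C=0 D=0 ZF=0 PC=2
Step 3: PC=2 exec 'ADD B, B'. After: A=3 B=8 C=0 D=0 ZF=0 PC=3
Step 4: PC=3 exec 'SUB A, 1'. After: A=2 B=8 C=0 D=0 ZF=0 PC=4
Step 5: PC=4 exec 'JNZ 2'. After: A=2 B=8 C=0 D=0 ZF=0 PC=2
Step 6: PC=2 exec 'ADD B, B'. After: A=2 B=16 C=0 D=0 ZF=0 PC=3
Step 7: PC=3 exec 'SUB A, 1'. After: A=1 B=16 C=0 D=0 ZF=0 PC=4
Step 8: PC=4 exec 'JNZ 2'. After: A=1 B=16 C=0 D=0 ZF=0 PC=2
Step 9: PC=2 exec 'ADD B, B'. After: A=1 B=32 C=0 D=0 ZF=0 PC=3
Step 10: PC=3 exec 'SUB A, 1'. After: A=0 B=32 C=0 D=0 ZF=1 PC=4
Step 11: PC=4 exec 'JNZ 2'. After: A=0 B=32 C=0 D=0 ZF=1 PC=5
Step 12: PC=5 exec 'ADD A, 4'. After: A=4 B=32 C=0 D=0 ZF=0 PC=6
First time PC=6: B=32

32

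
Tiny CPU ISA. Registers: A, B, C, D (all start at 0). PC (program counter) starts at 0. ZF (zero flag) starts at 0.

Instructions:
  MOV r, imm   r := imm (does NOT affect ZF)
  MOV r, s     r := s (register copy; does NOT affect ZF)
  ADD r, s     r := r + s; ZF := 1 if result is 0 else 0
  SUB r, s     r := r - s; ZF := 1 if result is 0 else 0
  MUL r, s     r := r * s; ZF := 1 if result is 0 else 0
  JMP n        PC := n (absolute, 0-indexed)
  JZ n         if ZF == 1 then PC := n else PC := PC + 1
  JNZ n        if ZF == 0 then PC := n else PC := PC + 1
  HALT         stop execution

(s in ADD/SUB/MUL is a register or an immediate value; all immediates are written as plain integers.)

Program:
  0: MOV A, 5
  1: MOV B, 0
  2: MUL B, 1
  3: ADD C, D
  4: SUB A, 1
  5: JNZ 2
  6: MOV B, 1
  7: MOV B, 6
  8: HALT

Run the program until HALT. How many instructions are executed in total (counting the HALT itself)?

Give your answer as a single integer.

Answer: 25

Derivation:
Step 1: PC=0 exec 'MOV A, 5'. After: A=5 B=0 C=0 D=0 ZF=0 PC=1
Step 2: PC=1 exec 'MOV B, 0'. After: A=5 B=0 C=0 D=0 ZF=0 PC=2
Step 3: PC=2 exec 'MUL B, 1'. After: A=5 B=0 C=0 D=0 ZF=1 PC=3
Step 4: PC=3 exec 'ADD C, D'. After: A=5 B=0 C=0 D=0 ZF=1 PC=4
Step 5: PC=4 exec 'SUB A, 1'. After: A=4 B=0 C=0 D=0 ZF=0 PC=5
Step 6: PC=5 exec 'JNZ 2'. After: A=4 B=0 C=0 D=0 ZF=0 PC=2
Step 7: PC=2 exec 'MUL B, 1'. After: A=4 B=0 C=0 D=0 ZF=1 PC=3
Step 8: PC=3 exec 'ADD C, D'. After: A=4 B=0 C=0 D=0 ZF=1 PC=4
Step 9: PC=4 exec 'SUB A, 1'. After: A=3 B=0 C=0 D=0 ZF=0 PC=5
Step 10: PC=5 exec 'JNZ 2'. After: A=3 B=0 C=0 D=0 ZF=0 PC=2
Step 11: PC=2 exec 'MUL B, 1'. After: A=3 B=0 C=0 D=0 ZF=1 PC=3
Step 12: PC=3 exec 'ADD C, D'. After: A=3 B=0 C=0 D=0 ZF=1 PC=4
Step 13: PC=4 exec 'SUB A, 1'. After: A=2 B=0 C=0 D=0 ZF=0 PC=5
Step 14: PC=5 exec 'JNZ 2'. After: A=2 B=0 C=0 D=0 ZF=0 PC=2
Step 15: PC=2 exec 'MUL B, 1'. After: A=2 B=0 C=0 D=0 ZF=1 PC=3
Step 16: PC=3 exec 'ADD C, D'. After: A=2 B=0 C=0 D=0 ZF=1 PC=4
Step 17: PC=4 exec 'SUB A, 1'. After: A=1 B=0 C=0 D=0 ZF=0 PC=5
Step 18: PC=5 exec 'JNZ 2'. After: A=1 B=0 C=0 D=0 ZF=0 PC=2
Step 19: PC=2 exec 'MUL B, 1'. After: A=1 B=0 C=0 D=0 ZF=1 PC=3
Step 20: PC=3 exec 'ADD C, D'. After: A=1 B=0 C=0 D=0 ZF=1 PC=4
Step 21: PC=4 exec 'SUB A, 1'. After: A=0 B=0 C=0 D=0 ZF=1 PC=5
Step 22: PC=5 exec 'JNZ 2'. After: A=0 B=0 C=0 D=0 ZF=1 PC=6
Step 23: PC=6 exec 'MOV B, 1'. After: A=0 B=1 C=0 D=0 ZF=1 PC=7
Step 24: PC=7 exec 'MOV B, 6'. After: A=0 B=6 C=0 D=0 ZF=1 PC=8
Step 25: PC=8 exec 'HALT'. After: A=0 B=6 C=0 D=0 ZF=1 PC=8 HALTED
Total instructions executed: 25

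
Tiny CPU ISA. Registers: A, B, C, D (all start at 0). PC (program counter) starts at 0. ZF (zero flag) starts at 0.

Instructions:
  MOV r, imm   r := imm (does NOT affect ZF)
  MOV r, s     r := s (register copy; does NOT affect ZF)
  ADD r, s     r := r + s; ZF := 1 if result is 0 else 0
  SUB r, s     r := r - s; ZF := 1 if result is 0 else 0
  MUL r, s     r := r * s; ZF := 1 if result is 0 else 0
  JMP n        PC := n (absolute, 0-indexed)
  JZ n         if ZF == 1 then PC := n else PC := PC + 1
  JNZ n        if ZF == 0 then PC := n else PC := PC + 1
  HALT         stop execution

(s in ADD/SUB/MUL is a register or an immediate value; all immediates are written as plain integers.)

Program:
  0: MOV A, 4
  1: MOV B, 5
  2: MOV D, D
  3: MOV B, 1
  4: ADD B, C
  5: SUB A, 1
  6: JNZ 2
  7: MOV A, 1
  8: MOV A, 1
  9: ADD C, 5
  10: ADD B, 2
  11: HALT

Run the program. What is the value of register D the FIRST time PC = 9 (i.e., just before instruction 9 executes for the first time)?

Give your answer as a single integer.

Step 1: PC=0 exec 'MOV A, 4'. After: A=4 B=0 C=0 D=0 ZF=0 PC=1
Step 2: PC=1 exec 'MOV B, 5'. After: A=4 B=5 C=0 D=0 ZF=0 PC=2
Step 3: PC=2 exec 'MOV D, D'. After: A=4 B=5 C=0 D=0 ZF=0 PC=3
Step 4: PC=3 exec 'MOV B, 1'. After: A=4 B=1 C=0 D=0 ZF=0 PC=4
Step 5: PC=4 exec 'ADD B, C'. After: A=4 B=1 C=0 D=0 ZF=0 PC=5
Step 6: PC=5 exec 'SUB A, 1'. After: A=3 B=1 C=0 D=0 ZF=0 PC=6
Step 7: PC=6 exec 'JNZ 2'. After: A=3 B=1 C=0 D=0 ZF=0 PC=2
Step 8: PC=2 exec 'MOV D, D'. After: A=3 B=1 C=0 D=0 ZF=0 PC=3
Step 9: PC=3 exec 'MOV B, 1'. After: A=3 B=1 C=0 D=0 ZF=0 PC=4
Step 10: PC=4 exec 'ADD B, C'. After: A=3 B=1 C=0 D=0 ZF=0 PC=5
Step 11: PC=5 exec 'SUB A, 1'. After: A=2 B=1 C=0 D=0 ZF=0 PC=6
Step 12: PC=6 exec 'JNZ 2'. After: A=2 B=1 C=0 D=0 ZF=0 PC=2
Step 13: PC=2 exec 'MOV D, D'. After: A=2 B=1 C=0 D=0 ZF=0 PC=3
Step 14: PC=3 exec 'MOV B, 1'. After: A=2 B=1 C=0 D=0 ZF=0 PC=4
Step 15: PC=4 exec 'ADD B, C'. After: A=2 B=1 C=0 D=0 ZF=0 PC=5
Step 16: PC=5 exec 'SUB A, 1'. After: A=1 B=1 C=0 D=0 ZF=0 PC=6
Step 17: PC=6 exec 'JNZ 2'. After: A=1 B=1 C=0 D=0 ZF=0 PC=2
Step 18: PC=2 exec 'MOV D, D'. After: A=1 B=1 C=0 D=0 ZF=0 PC=3
Step 19: PC=3 exec 'MOV B, 1'. After: A=1 B=1 C=0 D=0 ZF=0 PC=4
Step 20: PC=4 exec 'ADD B, C'. After: A=1 B=1 C=0 D=0 ZF=0 PC=5
Step 21: PC=5 exec 'SUB A, 1'. After: A=0 B=1 C=0 D=0 ZF=1 PC=6
Step 22: PC=6 exec 'JNZ 2'. After: A=0 B=1 C=0 D=0 ZF=1 PC=7
Step 23: PC=7 exec 'MOV A, 1'. After: A=1 B=1 C=0 D=0 ZF=1 PC=8
Step 24: PC=8 exec 'MOV A, 1'. After: A=1 B=1 C=0 D=0 ZF=1 PC=9
First time PC=9: D=0

0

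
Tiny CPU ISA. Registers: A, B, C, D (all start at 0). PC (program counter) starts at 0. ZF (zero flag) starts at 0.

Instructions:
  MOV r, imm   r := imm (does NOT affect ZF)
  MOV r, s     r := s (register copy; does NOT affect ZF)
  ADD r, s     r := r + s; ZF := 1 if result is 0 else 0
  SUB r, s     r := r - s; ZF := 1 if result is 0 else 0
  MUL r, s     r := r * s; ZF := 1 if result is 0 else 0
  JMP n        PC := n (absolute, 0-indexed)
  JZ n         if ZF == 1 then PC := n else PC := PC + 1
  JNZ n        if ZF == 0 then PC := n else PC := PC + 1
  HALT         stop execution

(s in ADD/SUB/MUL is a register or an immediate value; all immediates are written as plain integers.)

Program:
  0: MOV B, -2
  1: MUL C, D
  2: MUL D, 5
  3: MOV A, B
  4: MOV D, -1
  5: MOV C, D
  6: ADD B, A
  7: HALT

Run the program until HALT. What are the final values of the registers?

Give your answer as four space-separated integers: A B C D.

Answer: -2 -4 -1 -1

Derivation:
Step 1: PC=0 exec 'MOV B, -2'. After: A=0 B=-2 C=0 D=0 ZF=0 PC=1
Step 2: PC=1 exec 'MUL C, D'. After: A=0 B=-2 C=0 D=0 ZF=1 PC=2
Step 3: PC=2 exec 'MUL D, 5'. After: A=0 B=-2 C=0 D=0 ZF=1 PC=3
Step 4: PC=3 exec 'MOV A, B'. After: A=-2 B=-2 C=0 D=0 ZF=1 PC=4
Step 5: PC=4 exec 'MOV D, -1'. After: A=-2 B=-2 C=0 D=-1 ZF=1 PC=5
Step 6: PC=5 exec 'MOV C, D'. After: A=-2 B=-2 C=-1 D=-1 ZF=1 PC=6
Step 7: PC=6 exec 'ADD B, A'. After: A=-2 B=-4 C=-1 D=-1 ZF=0 PC=7
Step 8: PC=7 exec 'HALT'. After: A=-2 B=-4 C=-1 D=-1 ZF=0 PC=7 HALTED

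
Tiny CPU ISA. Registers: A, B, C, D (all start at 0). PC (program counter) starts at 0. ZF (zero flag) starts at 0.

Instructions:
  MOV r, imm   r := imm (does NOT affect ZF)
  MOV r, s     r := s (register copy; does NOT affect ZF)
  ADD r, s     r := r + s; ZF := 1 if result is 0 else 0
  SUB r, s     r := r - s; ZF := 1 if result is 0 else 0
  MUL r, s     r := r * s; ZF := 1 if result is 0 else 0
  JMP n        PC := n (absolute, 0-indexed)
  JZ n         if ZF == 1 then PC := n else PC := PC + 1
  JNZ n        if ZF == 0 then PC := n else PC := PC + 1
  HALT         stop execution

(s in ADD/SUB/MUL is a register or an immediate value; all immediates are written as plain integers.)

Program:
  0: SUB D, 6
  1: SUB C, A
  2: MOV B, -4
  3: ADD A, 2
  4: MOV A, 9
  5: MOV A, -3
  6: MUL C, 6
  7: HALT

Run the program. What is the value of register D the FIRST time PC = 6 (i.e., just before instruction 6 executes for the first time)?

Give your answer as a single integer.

Step 1: PC=0 exec 'SUB D, 6'. After: A=0 B=0 C=0 D=-6 ZF=0 PC=1
Step 2: PC=1 exec 'SUB C, A'. After: A=0 B=0 C=0 D=-6 ZF=1 PC=2
Step 3: PC=2 exec 'MOV B, -4'. After: A=0 B=-4 C=0 D=-6 ZF=1 PC=3
Step 4: PC=3 exec 'ADD A, 2'. After: A=2 B=-4 C=0 D=-6 ZF=0 PC=4
Step 5: PC=4 exec 'MOV A, 9'. After: A=9 B=-4 C=0 D=-6 ZF=0 PC=5
Step 6: PC=5 exec 'MOV A, -3'. After: A=-3 B=-4 C=0 D=-6 ZF=0 PC=6
First time PC=6: D=-6

-6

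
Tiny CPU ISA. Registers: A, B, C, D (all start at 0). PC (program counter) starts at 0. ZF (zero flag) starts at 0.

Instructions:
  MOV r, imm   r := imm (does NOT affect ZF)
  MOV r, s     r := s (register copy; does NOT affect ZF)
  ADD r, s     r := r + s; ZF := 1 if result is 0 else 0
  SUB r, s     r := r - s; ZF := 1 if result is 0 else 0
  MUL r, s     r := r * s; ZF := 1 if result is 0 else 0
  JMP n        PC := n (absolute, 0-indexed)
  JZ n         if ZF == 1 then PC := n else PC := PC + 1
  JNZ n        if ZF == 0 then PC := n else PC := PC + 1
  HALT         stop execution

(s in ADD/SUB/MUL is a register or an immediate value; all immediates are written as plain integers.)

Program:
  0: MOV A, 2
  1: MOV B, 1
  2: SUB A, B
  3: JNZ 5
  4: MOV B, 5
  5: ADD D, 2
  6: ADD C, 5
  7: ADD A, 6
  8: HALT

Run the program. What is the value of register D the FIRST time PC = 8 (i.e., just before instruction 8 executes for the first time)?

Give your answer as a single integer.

Step 1: PC=0 exec 'MOV A, 2'. After: A=2 B=0 C=0 D=0 ZF=0 PC=1
Step 2: PC=1 exec 'MOV B, 1'. After: A=2 B=1 C=0 D=0 ZF=0 PC=2
Step 3: PC=2 exec 'SUB A, B'. After: A=1 B=1 C=0 D=0 ZF=0 PC=3
Step 4: PC=3 exec 'JNZ 5'. After: A=1 B=1 C=0 D=0 ZF=0 PC=5
Step 5: PC=5 exec 'ADD D, 2'. After: A=1 B=1 C=0 D=2 ZF=0 PC=6
Step 6: PC=6 exec 'ADD C, 5'. After: A=1 B=1 C=5 D=2 ZF=0 PC=7
Step 7: PC=7 exec 'ADD A, 6'. After: A=7 B=1 C=5 D=2 ZF=0 PC=8
First time PC=8: D=2

2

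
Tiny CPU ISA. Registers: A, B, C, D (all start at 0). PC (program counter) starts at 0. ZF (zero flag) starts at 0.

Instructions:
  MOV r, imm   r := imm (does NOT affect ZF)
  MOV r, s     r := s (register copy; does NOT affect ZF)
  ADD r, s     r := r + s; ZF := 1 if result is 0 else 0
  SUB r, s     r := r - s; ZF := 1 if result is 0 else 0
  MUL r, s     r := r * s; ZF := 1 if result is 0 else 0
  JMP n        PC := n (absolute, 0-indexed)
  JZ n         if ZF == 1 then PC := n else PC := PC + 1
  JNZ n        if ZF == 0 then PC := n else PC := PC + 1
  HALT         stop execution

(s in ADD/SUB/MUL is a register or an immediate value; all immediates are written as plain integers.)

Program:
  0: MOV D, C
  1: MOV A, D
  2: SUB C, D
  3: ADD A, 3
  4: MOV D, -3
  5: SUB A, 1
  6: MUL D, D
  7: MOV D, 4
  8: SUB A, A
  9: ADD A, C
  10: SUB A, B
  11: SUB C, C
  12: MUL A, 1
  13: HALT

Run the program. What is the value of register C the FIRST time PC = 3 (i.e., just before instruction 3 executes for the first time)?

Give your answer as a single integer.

Step 1: PC=0 exec 'MOV D, C'. After: A=0 B=0 C=0 D=0 ZF=0 PC=1
Step 2: PC=1 exec 'MOV A, D'. After: A=0 B=0 C=0 D=0 ZF=0 PC=2
Step 3: PC=2 exec 'SUB C, D'. After: A=0 B=0 C=0 D=0 ZF=1 PC=3
First time PC=3: C=0

0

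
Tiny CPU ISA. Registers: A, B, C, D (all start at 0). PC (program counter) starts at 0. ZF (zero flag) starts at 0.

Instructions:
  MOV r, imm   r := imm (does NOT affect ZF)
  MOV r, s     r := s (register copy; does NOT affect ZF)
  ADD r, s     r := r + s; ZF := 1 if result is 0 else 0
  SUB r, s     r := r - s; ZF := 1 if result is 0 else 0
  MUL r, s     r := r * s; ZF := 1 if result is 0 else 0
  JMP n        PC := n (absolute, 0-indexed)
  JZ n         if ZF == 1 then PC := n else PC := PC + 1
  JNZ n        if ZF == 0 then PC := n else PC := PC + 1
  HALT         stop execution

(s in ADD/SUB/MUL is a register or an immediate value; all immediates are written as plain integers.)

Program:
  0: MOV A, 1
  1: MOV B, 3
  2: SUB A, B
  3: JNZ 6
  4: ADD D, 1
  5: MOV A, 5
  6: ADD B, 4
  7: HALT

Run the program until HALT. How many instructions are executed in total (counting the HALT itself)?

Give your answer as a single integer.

Answer: 6

Derivation:
Step 1: PC=0 exec 'MOV A, 1'. After: A=1 B=0 C=0 D=0 ZF=0 PC=1
Step 2: PC=1 exec 'MOV B, 3'. After: A=1 B=3 C=0 D=0 ZF=0 PC=2
Step 3: PC=2 exec 'SUB A, B'. After: A=-2 B=3 C=0 D=0 ZF=0 PC=3
Step 4: PC=3 exec 'JNZ 6'. After: A=-2 B=3 C=0 D=0 ZF=0 PC=6
Step 5: PC=6 exec 'ADD B, 4'. After: A=-2 B=7 C=0 D=0 ZF=0 PC=7
Step 6: PC=7 exec 'HALT'. After: A=-2 B=7 C=0 D=0 ZF=0 PC=7 HALTED
Total instructions executed: 6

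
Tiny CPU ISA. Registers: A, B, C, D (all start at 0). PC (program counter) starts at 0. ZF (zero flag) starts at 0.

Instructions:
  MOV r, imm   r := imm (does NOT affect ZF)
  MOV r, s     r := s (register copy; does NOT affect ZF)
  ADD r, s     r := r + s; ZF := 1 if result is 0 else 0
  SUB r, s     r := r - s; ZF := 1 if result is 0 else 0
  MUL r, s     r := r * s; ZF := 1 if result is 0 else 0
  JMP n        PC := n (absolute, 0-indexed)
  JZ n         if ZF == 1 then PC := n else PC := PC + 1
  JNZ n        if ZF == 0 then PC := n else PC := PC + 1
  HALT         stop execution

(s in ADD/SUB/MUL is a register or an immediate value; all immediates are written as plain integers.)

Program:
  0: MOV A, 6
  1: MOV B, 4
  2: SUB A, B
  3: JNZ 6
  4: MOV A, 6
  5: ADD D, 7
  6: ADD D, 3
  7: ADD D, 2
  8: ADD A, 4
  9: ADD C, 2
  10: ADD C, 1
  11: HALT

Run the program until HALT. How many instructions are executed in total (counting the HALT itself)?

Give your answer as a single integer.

Step 1: PC=0 exec 'MOV A, 6'. After: A=6 B=0 C=0 D=0 ZF=0 PC=1
Step 2: PC=1 exec 'MOV B, 4'. After: A=6 B=4 C=0 D=0 ZF=0 PC=2
Step 3: PC=2 exec 'SUB A, B'. After: A=2 B=4 C=0 D=0 ZF=0 PC=3
Step 4: PC=3 exec 'JNZ 6'. After: A=2 B=4 C=0 D=0 ZF=0 PC=6
Step 5: PC=6 exec 'ADD D, 3'. After: A=2 B=4 C=0 D=3 ZF=0 PC=7
Step 6: PC=7 exec 'ADD D, 2'. After: A=2 B=4 C=0 D=5 ZF=0 PC=8
Step 7: PC=8 exec 'ADD A, 4'. After: A=6 B=4 C=0 D=5 ZF=0 PC=9
Step 8: PC=9 exec 'ADD C, 2'. After: A=6 B=4 C=2 D=5 ZF=0 PC=10
Step 9: PC=10 exec 'ADD C, 1'. After: A=6 B=4 C=3 D=5 ZF=0 PC=11
Step 10: PC=11 exec 'HALT'. After: A=6 B=4 C=3 D=5 ZF=0 PC=11 HALTED
Total instructions executed: 10

Answer: 10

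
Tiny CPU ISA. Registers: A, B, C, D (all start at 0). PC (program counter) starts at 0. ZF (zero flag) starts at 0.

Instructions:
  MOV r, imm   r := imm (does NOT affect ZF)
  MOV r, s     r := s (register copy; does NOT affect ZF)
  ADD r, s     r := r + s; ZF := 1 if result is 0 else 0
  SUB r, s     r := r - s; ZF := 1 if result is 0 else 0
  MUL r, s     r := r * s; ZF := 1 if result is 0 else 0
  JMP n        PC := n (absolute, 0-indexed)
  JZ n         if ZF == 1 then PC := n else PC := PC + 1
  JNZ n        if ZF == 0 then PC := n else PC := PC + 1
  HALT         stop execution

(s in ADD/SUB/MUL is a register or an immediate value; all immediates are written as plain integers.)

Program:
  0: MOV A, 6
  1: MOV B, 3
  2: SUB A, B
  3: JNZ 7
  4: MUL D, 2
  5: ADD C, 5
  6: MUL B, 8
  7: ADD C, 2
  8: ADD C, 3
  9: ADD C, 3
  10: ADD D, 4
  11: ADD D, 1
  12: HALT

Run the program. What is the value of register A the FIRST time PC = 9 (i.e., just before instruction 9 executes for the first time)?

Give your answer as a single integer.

Step 1: PC=0 exec 'MOV A, 6'. After: A=6 B=0 C=0 D=0 ZF=0 PC=1
Step 2: PC=1 exec 'MOV B, 3'. After: A=6 B=3 C=0 D=0 ZF=0 PC=2
Step 3: PC=2 exec 'SUB A, B'. After: A=3 B=3 C=0 D=0 ZF=0 PC=3
Step 4: PC=3 exec 'JNZ 7'. After: A=3 B=3 C=0 D=0 ZF=0 PC=7
Step 5: PC=7 exec 'ADD C, 2'. After: A=3 B=3 C=2 D=0 ZF=0 PC=8
Step 6: PC=8 exec 'ADD C, 3'. After: A=3 B=3 C=5 D=0 ZF=0 PC=9
First time PC=9: A=3

3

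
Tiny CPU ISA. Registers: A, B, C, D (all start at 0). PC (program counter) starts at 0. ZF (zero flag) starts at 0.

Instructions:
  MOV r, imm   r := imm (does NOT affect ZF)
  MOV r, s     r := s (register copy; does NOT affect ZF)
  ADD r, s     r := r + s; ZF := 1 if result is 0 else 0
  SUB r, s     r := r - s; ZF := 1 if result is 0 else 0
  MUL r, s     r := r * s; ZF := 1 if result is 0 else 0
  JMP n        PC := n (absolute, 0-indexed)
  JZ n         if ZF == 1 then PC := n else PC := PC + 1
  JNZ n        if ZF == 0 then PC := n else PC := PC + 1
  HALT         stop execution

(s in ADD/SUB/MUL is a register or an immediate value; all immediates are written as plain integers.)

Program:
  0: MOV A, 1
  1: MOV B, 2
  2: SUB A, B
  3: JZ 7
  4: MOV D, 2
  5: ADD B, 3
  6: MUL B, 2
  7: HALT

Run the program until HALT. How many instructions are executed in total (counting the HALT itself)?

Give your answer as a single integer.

Step 1: PC=0 exec 'MOV A, 1'. After: A=1 B=0 C=0 D=0 ZF=0 PC=1
Step 2: PC=1 exec 'MOV B, 2'. After: A=1 B=2 C=0 D=0 ZF=0 PC=2
Step 3: PC=2 exec 'SUB A, B'. After: A=-1 B=2 C=0 D=0 ZF=0 PC=3
Step 4: PC=3 exec 'JZ 7'. After: A=-1 B=2 C=0 D=0 ZF=0 PC=4
Step 5: PC=4 exec 'MOV D, 2'. After: A=-1 B=2 C=0 D=2 ZF=0 PC=5
Step 6: PC=5 exec 'ADD B, 3'. After: A=-1 B=5 C=0 D=2 ZF=0 PC=6
Step 7: PC=6 exec 'MUL B, 2'. After: A=-1 B=10 C=0 D=2 ZF=0 PC=7
Step 8: PC=7 exec 'HALT'. After: A=-1 B=10 C=0 D=2 ZF=0 PC=7 HALTED
Total instructions executed: 8

Answer: 8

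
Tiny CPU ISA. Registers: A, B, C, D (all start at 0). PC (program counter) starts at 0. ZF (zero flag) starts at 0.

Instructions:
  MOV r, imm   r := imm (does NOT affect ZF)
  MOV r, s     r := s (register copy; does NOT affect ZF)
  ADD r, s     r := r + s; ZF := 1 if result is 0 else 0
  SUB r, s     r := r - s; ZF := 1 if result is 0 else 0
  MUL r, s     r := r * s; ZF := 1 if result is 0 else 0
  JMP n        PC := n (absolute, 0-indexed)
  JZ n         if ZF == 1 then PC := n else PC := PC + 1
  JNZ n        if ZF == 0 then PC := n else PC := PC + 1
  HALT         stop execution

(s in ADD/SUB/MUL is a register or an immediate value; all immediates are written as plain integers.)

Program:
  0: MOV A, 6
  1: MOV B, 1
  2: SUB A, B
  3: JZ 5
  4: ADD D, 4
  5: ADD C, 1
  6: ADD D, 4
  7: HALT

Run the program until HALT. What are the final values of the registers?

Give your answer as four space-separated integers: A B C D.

Step 1: PC=0 exec 'MOV A, 6'. After: A=6 B=0 C=0 D=0 ZF=0 PC=1
Step 2: PC=1 exec 'MOV B, 1'. After: A=6 B=1 C=0 D=0 ZF=0 PC=2
Step 3: PC=2 exec 'SUB A, B'. After: A=5 B=1 C=0 D=0 ZF=0 PC=3
Step 4: PC=3 exec 'JZ 5'. After: A=5 B=1 C=0 D=0 ZF=0 PC=4
Step 5: PC=4 exec 'ADD D, 4'. After: A=5 B=1 C=0 D=4 ZF=0 PC=5
Step 6: PC=5 exec 'ADD C, 1'. After: A=5 B=1 C=1 D=4 ZF=0 PC=6
Step 7: PC=6 exec 'ADD D, 4'. After: A=5 B=1 C=1 D=8 ZF=0 PC=7
Step 8: PC=7 exec 'HALT'. After: A=5 B=1 C=1 D=8 ZF=0 PC=7 HALTED

Answer: 5 1 1 8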